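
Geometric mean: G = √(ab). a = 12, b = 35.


GM = √(12×35) = √420 = 20.4939

GM = 20.4939


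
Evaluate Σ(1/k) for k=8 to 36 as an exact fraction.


Σₖ₌8^36 1/k = 1/8 + 1/9 + 1/10 + ... + 1/36
= 2966277872827/1875370816800
≈ 1.5817

Sum = 2966277872827/1875370816800 ≈ 1.5817


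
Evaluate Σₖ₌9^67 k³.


Σₖ₌9^67 k³ = [67·68/2]² − [8·9/2]²
= 5189284 − 1296 = 5187988

Σk³ = 5187988


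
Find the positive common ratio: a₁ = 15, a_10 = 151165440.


r^(n-1) = aₙ/a₁
r^9 = 151165440/15 = 10077696
r = 10077696^(1/9)
= 6

r = 6


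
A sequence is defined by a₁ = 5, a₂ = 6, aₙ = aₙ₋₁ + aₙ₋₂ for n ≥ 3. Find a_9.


Computing iteratively: 5, 6, 11, 17, 28, 45, 73, 118, 191
a_9 = 191

a_9 = 191


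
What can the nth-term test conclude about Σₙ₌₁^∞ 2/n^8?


lim(n→∞) 2/n^8 = 0
lim aₙ = 0 → nth-term test is INCONCLUSIVE
(Need other tests; this is actually a convergent p-series with p=8 > 1)

Inconclusive (lim aₙ = 0; need another test)


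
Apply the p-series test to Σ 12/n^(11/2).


p-series test: Σ c/n^p converges if p > 1, diverges if p ≤ 1 (constant c > 0 doesn't affect convergence).
p = 11/2
11/2 > 1 → CONVERGES

Converges (p = 11/2 > 1)


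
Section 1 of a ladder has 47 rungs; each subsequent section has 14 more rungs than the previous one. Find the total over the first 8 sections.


aₙ = 47 + (8-1)×14 = 145
Sₙ = n(a₁+aₙ)/2 = 8×(47+145)/2
= 8×192/2 = 768

S_8 = 768


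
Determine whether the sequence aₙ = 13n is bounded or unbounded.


aₙ = 13n → as n→∞, aₙ→∞
No finite upper bound exists
The sequence is UNBOUNDED

Unbounded (aₙ → ∞ as n → ∞)


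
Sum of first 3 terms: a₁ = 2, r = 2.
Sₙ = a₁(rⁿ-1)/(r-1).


Sₙ = 2×(2^3 - 1)/(2 - 1)
= 2×(8 - 1)/1
= 2×7/1
= 14

S_3 = 14


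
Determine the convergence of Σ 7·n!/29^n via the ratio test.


aₙ = 7·n!/29^n
a_{n+1}/aₙ = (n+1)!/29^(n+1) × 29^n/n!  (constant 7 cancels)
= (n+1)/29
L = lim(n→∞) (n+1)/29 = ∞
L > 1 → series DIVERGES

Diverges (ratio test: L = ∞ > 1)


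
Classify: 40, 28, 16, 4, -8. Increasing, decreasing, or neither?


Differences: -12, -12, -12, -12
All differences < 0 → strictly DECREASING

Monotonically decreasing


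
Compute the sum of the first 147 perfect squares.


n = 147
n(n+1)(2n+1)/6 = 147×148×295/6
= 6418020/6 = 1069670

Σk² = 1069670


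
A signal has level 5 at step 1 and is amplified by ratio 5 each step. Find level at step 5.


aₙ = a₁·r^(n-1)
= 5×5^4
= 5×625
= 3125

a_5 = 3125


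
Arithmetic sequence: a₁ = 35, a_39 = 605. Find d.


d = (aₙ - a₁)/(n-1)
= (605 - 35)/(39-1)
= 570/38 = 15

d = 15


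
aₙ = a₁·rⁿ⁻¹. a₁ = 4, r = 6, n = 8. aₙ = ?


aₙ = a₁·r^(n-1)
= 4×6^7
= 4×279936
= 1119744

a_8 = 1119744


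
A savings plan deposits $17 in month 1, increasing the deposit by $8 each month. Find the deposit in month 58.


aₙ = a₁ + (n-1)d
= 17 + (58-1)×8
= 17 + 456
= 473

a_58 = 473


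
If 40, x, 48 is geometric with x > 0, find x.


GM = √(40×48) = √1920 = 43.8178

GM = 43.8178


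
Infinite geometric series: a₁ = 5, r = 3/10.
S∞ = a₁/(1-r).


S∞ = a₁/(1-r) = 5/(1 - 3/10)
= 5/(7/10)
= 50/7

S∞ = 50/7


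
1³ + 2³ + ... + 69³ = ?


n(n+1)/2 = 69×70/2 = 2415
Σk³ = 2415² = 5832225

Σk³ = 5832225


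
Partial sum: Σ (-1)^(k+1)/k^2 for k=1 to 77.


S = 1 - 1/4 + 1/9 - 1/16 + 1/25 - 1/36 + 1/49 - 1/64 ± ...
= 0.8226
(Full series converges to +π²/12 ≈ +0.8225)

S_77 = 0.8226


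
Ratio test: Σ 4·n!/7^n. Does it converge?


aₙ = 4·n!/7^n
a_{n+1}/aₙ = (n+1)!/7^(n+1) × 7^n/n!  (constant 4 cancels)
= (n+1)/7
L = lim(n→∞) (n+1)/7 = ∞
L > 1 → series DIVERGES

Diverges (ratio test: L = ∞ > 1)


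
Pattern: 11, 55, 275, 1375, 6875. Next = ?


Pattern: geometric (r=5)
Terms: 11, 55, 275, 1375, 6875
Next term = 34375

Next term = 34375


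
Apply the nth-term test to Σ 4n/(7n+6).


lim(n→∞) 4n/(7n+6) = 4/7 = 4/7  (divide numerator and denominator by n)
lim aₙ = 4/7 ≠ 0 → series DIVERGES

Diverges (lim aₙ = 4/7 ≠ 0)


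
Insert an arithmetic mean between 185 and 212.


AM = (185 + 212)/2 = 397/2 = 198.5

AM = 198.5


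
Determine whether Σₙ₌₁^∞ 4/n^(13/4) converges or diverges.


p-series test: Σ c/n^p converges if p > 1, diverges if p ≤ 1 (constant c > 0 doesn't affect convergence).
p = 13/4
13/4 > 1 → CONVERGES

Converges (p = 13/4 > 1)


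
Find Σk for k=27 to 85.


Σₖ₌27^85 k = Σₖ₌₁^85 k − Σₖ₌₁^26 k
= 85·86/2 − 26·27/2
= 3655 − 351 = 3304

Σk = 3304


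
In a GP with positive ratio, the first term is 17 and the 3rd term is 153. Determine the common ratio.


r^(n-1) = aₙ/a₁
r^2 = 153/17 = 9
r = 9^(1/2)
= ±3; taking r > 0 gives r = 3

r = 3


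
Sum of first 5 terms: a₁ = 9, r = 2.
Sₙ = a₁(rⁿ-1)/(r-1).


Sₙ = 9×(2^5 - 1)/(2 - 1)
= 9×(32 - 1)/1
= 9×31/1
= 279

S_5 = 279


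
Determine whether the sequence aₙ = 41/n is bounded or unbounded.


a₁ = 41, a₂ = 41/2, a₃ = 41/3, ...
0 < aₙ ≤ 41 for all n ≥ 1
Lower bound: 0, Upper bound: 41
The sequence IS bounded

Bounded (0 < aₙ ≤ 41)


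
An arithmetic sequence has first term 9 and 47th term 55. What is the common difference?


d = (aₙ - a₁)/(n-1)
= (55 - 9)/(47-1)
= 46/46 = 1

d = 1


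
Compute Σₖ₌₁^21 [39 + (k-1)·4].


aₙ = 39 + (21-1)×4 = 119
Sₙ = n(a₁+aₙ)/2 = 21×(39+119)/2
= 21×158/2 = 1659

S_21 = 1659


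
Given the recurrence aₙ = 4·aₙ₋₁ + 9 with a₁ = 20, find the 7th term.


Computing step by step:
a_1 = 20
a_2 = 89
a_3 = 365
a_4 = 1469
a_5 = 5885
a_6 = 23549
a_7 = 94205


a_7 = 94205


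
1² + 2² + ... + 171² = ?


n = 171
n(n+1)(2n+1)/6 = 171×172×343/6
= 10088316/6 = 1681386

Σk² = 1681386


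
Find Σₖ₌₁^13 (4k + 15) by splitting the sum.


Σ(4k+15) = 4·Σk + 15·n
= 4·91 + 15·13
= 364 + 195 = 559

Σ = 559


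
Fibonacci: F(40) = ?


Fibonacci sequence: 1, 1, 2, 3, 5, 8, 13, 21, 34, 55, 89, ...
F(40) = 102334155

F(40) = 102334155


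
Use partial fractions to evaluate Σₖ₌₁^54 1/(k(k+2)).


1/(k(k+2)) = (1/2)·(1/k - 1/(k+2)) (partial fractions)
Telescoping: Σ = (1/2)·(1 + 1/2 - 1/55 - 1/56) = 4509/6160

Sum = 4509/6160


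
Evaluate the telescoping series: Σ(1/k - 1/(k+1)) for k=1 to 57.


Telescoping: adjacent terms cancel.
= 1/1 - 1/58
= 1 - 1/58 = 57/58

Sum = 57/58


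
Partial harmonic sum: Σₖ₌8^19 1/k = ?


Σₖ₌8^19 1/k = 1/8 + 1/9 + 1/10 + ... + 1/19
= 14819303/15519504
≈ 0.9549

Sum = 14819303/15519504 ≈ 0.9549


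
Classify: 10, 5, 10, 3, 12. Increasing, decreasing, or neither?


Differences: -5, 5, -7, 9
Difference at position 2 is +5 (> 0) but position 1 is -5 (< 0) — sequence both rises and falls
→ NOT monotonic

Not monotonic


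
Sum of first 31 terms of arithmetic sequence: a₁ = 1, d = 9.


aₙ = 1 + (31-1)×9 = 271
Sₙ = n(a₁+aₙ)/2 = 31×(1+271)/2
= 31×272/2 = 4216

S_31 = 4216


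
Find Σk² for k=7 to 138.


Σₖ₌7^138 k² = Σₖ₌₁^138 k² − Σₖ₌₁^6 k²
= 138·139·277/6 − 6·7·13/6
= 885569 − 91 = 885478

Σk² = 885478


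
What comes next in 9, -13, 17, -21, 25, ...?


Pattern: alternating sign, magnitude arithmetic (d=4)
Terms: 9, -13, 17, -21, 25
Next term = -29

Next term = -29


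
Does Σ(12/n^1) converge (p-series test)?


p-series test: Σ c/n^p converges if p > 1, diverges if p ≤ 1 (constant c > 0 doesn't affect convergence).
p = 1
1 ≤ 1 → DIVERGES

Diverges (p = 1 ≤ 1)


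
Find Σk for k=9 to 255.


Σₖ₌9^255 k = Σₖ₌₁^255 k − Σₖ₌₁^8 k
= 255·256/2 − 8·9/2
= 32640 − 36 = 32604

Σk = 32604


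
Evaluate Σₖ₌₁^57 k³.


n(n+1)/2 = 57×58/2 = 1653
Σk³ = 1653² = 2732409

Σk³ = 2732409


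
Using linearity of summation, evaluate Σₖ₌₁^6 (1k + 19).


Σ(1k+19) = 1·Σk + 19·n
= 1·21 + 19·6
= 21 + 114 = 135

Σ = 135


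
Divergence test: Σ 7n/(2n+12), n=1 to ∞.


lim(n→∞) 7n/(2n+12) = 7/2 = 7/2  (divide numerator and denominator by n)
lim aₙ = 7/2 ≠ 0 → series DIVERGES

Diverges (lim aₙ = 7/2 ≠ 0)


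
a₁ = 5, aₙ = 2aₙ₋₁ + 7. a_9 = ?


Computing step by step:
a_1 = 5
a_2 = 17
a_3 = 41
a_4 = 89
a_5 = 185
a_6 = 377
a_7 = 761
a_8 = 1529
a_9 = 3065


a_9 = 3065


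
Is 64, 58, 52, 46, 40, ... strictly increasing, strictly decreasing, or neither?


Differences: -6, -6, -6, -6
All differences < 0 → strictly DECREASING

Monotonically decreasing


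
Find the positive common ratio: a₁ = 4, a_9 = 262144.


r^(n-1) = aₙ/a₁
r^8 = 262144/4 = 65536
r = 65536^(1/8)
= ±4; taking r > 0 gives r = 4

r = 4


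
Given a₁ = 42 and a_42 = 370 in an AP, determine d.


d = (aₙ - a₁)/(n-1)
= (370 - 42)/(42-1)
= 328/41 = 8

d = 8


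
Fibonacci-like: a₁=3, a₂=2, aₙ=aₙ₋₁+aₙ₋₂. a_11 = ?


Computing iteratively: 3, 2, 5, 7, 12, 19, 31, 50, 81, 131, 212
a_11 = 212

a_11 = 212


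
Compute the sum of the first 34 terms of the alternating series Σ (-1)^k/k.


S = -1 + 1/2 - 1/3 + 1/4 - 1/5 + 1/6 - 1/7 + 1/8 ± ...
= -0.6787
(Full series converges to -ln(2) ≈ -0.6931)

S_34 = -0.6787


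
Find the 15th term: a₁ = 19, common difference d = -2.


aₙ = a₁ + (n-1)d
= 19 + (15-1)×-2
= 19 - 28
= -9

a_15 = -9


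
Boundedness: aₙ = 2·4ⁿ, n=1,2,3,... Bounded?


aₙ = 2·4ⁿ → as n→∞, aₙ→∞ (since base 4 > 1)
No finite upper bound exists
The sequence is UNBOUNDED

Unbounded (aₙ → ∞ as n → ∞)


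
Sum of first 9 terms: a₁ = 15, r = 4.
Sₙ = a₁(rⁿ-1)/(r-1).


Sₙ = 15×(4^9 - 1)/(4 - 1)
= 15×(262144 - 1)/3
= 15×262143/3
= 1310715

S_9 = 1310715


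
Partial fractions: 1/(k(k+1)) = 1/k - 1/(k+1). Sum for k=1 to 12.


1/(k(k+1)) = 1/k - 1/(k+1) (partial fractions)
Telescoping: Σ = 1 - 1/13 = 12/13

Sum = 12/13


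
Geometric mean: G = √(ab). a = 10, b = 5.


GM = √(10×5) = √50 = 7.0711

GM = 7.0711


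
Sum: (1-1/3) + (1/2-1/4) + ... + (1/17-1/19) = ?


Telescoping with gap 2: two head and two tail terms survive.
= (1 + 1/2) - (1/18 + 1/19)
= 3/2 - 1/18 - 1/19 = 238/171

Sum = 238/171


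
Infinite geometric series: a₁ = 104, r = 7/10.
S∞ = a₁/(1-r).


S∞ = a₁/(1-r) = 104/(1 - 7/10)
= 104/(3/10)
= 1040/3

S∞ = 1040/3


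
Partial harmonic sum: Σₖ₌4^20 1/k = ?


Σₖ₌4^20 1/k = 1/4 + 1/5 + 1/6 + ... + 1/20
= 27382711/15519504
≈ 1.7644

Sum = 27382711/15519504 ≈ 1.7644


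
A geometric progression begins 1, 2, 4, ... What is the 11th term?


aₙ = a₁·r^(n-1)
= 1×2^10
= 1×1024
= 1024

a_11 = 1024


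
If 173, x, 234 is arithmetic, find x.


AM = (173 + 234)/2 = 407/2 = 203.5

AM = 203.5


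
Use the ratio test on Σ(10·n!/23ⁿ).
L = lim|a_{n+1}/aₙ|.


aₙ = 10·n!/23^n
a_{n+1}/aₙ = (n+1)!/23^(n+1) × 23^n/n!  (constant 10 cancels)
= (n+1)/23
L = lim(n→∞) (n+1)/23 = ∞
L > 1 → series DIVERGES

Diverges (ratio test: L = ∞ > 1)


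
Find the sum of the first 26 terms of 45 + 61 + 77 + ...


aₙ = 45 + (26-1)×16 = 445
Sₙ = n(a₁+aₙ)/2 = 26×(45+445)/2
= 26×490/2 = 6370

S_26 = 6370


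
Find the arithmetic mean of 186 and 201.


AM = (186 + 201)/2 = 387/2 = 193.5

AM = 193.5


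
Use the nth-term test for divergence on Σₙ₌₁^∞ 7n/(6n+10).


lim(n→∞) 7n/(6n+10) = 7/6 = 7/6  (divide numerator and denominator by n)
lim aₙ = 7/6 ≠ 0 → series DIVERGES

Diverges (lim aₙ = 7/6 ≠ 0)


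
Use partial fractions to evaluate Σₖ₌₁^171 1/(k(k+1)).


1/(k(k+1)) = 1/k - 1/(k+1) (partial fractions)
Telescoping: Σ = 1 - 1/172 = 171/172

Sum = 171/172


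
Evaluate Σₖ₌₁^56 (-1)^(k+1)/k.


S = 1 - 1/2 + 1/3 - 1/4 + 1/5 - 1/6 + 1/7 - 1/8 ± ...
= 0.6843
(Full series converges to +ln(2) ≈ +0.6931)

S_56 = 0.6843


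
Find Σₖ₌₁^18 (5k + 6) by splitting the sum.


Σ(5k+6) = 5·Σk + 6·n
= 5·171 + 6·18
= 855 + 108 = 963

Σ = 963


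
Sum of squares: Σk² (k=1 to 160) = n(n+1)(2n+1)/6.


n = 160
n(n+1)(2n+1)/6 = 160×161×321/6
= 8268960/6 = 1378160

Σk² = 1378160


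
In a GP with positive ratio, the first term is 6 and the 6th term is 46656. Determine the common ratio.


r^(n-1) = aₙ/a₁
r^5 = 46656/6 = 7776
r = 7776^(1/5)
= 6

r = 6


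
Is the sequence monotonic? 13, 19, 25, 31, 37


Differences: 6, 6, 6, 6
All differences > 0 → strictly INCREASING

Monotonically increasing


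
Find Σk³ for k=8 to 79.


Σₖ₌8^79 k³ = [79·80/2]² − [7·8/2]²
= 9985600 − 784 = 9984816

Σk³ = 9984816


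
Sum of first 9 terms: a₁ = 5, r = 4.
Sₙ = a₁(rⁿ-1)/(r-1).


Sₙ = 5×(4^9 - 1)/(4 - 1)
= 5×(262144 - 1)/3
= 5×262143/3
= 436905

S_9 = 436905


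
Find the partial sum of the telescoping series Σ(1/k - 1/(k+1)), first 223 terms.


Telescoping: adjacent terms cancel.
= 1/1 - 1/224
= 1 - 1/224 = 223/224

Sum = 223/224


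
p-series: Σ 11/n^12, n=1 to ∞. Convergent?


p-series test: Σ c/n^p converges if p > 1, diverges if p ≤ 1 (constant c > 0 doesn't affect convergence).
p = 12
12 > 1 → CONVERGES

Converges (p = 12 > 1)


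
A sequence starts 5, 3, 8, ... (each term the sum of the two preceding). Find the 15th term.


Computing iteratively: 5, 3, 8, 11, 19, 30, 49, 79, 128, 207, 335, 542, ...
a_15 = 2296

a_15 = 2296


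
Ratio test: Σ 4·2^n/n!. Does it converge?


aₙ = 4·2^n/n!
a_{n+1}/aₙ = 2^(n+1)/(n+1)! × n!/2^n  (constant 4 cancels)
= 2/(n+1)
L = lim(n→∞) 2/(n+1) = 0
L < 1 → series CONVERGES

Converges (ratio test: L = 0 < 1)


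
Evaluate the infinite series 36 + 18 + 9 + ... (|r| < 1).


S∞ = a₁/(1-r) = 36/(1 - 1/2)
= 36/(1/2)
= 72

S∞ = 72


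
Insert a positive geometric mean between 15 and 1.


GM = √(15×1) = √15 = 3.873

GM = 3.873


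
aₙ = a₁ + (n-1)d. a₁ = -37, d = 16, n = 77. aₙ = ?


aₙ = a₁ + (n-1)d
= -37 + (77-1)×16
= -37 + 1216
= 1179

a_77 = 1179


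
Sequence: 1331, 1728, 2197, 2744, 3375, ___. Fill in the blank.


Pattern: perfect cubes: n³
Terms: 1331, 1728, 2197, 2744, 3375
Next term = 4096

Next term = 4096


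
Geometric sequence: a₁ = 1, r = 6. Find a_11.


aₙ = a₁·r^(n-1)
= 1×6^10
= 1×60466176
= 60466176

a_11 = 60466176


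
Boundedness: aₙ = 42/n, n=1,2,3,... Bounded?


a₁ = 42, a₂ = 42/2, a₃ = 42/3, ...
0 < aₙ ≤ 42 for all n ≥ 1
Lower bound: 0, Upper bound: 42
The sequence IS bounded

Bounded (0 < aₙ ≤ 42)


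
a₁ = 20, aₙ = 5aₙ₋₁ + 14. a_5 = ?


Computing step by step:
a_1 = 20
a_2 = 114
a_3 = 584
a_4 = 2934
a_5 = 14684


a_5 = 14684


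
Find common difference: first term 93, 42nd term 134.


d = (aₙ - a₁)/(n-1)
= (134 - 93)/(42-1)
= 41/41 = 1

d = 1


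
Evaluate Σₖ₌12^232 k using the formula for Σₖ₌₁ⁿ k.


Σₖ₌12^232 k = Σₖ₌₁^232 k − Σₖ₌₁^11 k
= 232·233/2 − 11·12/2
= 27028 − 66 = 26962

Σk = 26962


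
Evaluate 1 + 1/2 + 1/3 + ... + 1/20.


H_20 = 1/1 + 1/2 + 1/3 + ... + 1/20
= 55835135/15519504
≈ 3.5977

H_20 = 55835135/15519504 ≈ 3.5977


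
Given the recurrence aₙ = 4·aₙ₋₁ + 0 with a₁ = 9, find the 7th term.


Computing step by step:
a_1 = 9
a_2 = 36
a_3 = 144
a_4 = 576
a_5 = 2304
a_6 = 9216
a_7 = 36864


a_7 = 36864


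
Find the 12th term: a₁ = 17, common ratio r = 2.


aₙ = a₁·r^(n-1)
= 17×2^11
= 17×2048
= 34816

a_12 = 34816


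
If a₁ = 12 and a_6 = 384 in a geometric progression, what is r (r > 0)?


r^(n-1) = aₙ/a₁
r^5 = 384/12 = 32
r = 32^(1/5)
= 2

r = 2


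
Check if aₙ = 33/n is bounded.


a₁ = 33, a₂ = 33/2, a₃ = 33/3, ...
0 < aₙ ≤ 33 for all n ≥ 1
Lower bound: 0, Upper bound: 33
The sequence IS bounded

Bounded (0 < aₙ ≤ 33)


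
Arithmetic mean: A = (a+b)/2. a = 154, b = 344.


AM = (154 + 344)/2 = 498/2 = 249

AM = 249


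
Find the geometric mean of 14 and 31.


GM = √(14×31) = √434 = 20.8327

GM = 20.8327


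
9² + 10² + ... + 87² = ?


Σₖ₌9^87 k² = Σₖ₌₁^87 k² − Σₖ₌₁^8 k²
= 87·88·175/6 − 8·9·17/6
= 223300 − 204 = 223096

Σk² = 223096


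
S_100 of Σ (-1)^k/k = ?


S = -1 + 1/2 - 1/3 + 1/4 - 1/5 + 1/6 - 1/7 + 1/8 ± ...
= -0.6882
(Full series converges to -ln(2) ≈ -0.6931)

S_100 = -0.6882


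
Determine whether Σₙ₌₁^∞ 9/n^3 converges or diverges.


p-series test: Σ c/n^p converges if p > 1, diverges if p ≤ 1 (constant c > 0 doesn't affect convergence).
p = 3
3 > 1 → CONVERGES

Converges (p = 3 > 1)


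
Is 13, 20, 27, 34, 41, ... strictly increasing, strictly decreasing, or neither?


Differences: 7, 7, 7, 7
All differences > 0 → strictly INCREASING

Monotonically increasing


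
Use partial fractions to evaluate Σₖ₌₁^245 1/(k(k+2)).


1/(k(k+2)) = (1/2)·(1/k - 1/(k+2)) (partial fractions)
Telescoping: Σ = (1/2)·(1 + 1/2 - 1/246 - 1/247) = 45325/60762

Sum = 45325/60762


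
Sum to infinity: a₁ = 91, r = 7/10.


S∞ = a₁/(1-r) = 91/(1 - 7/10)
= 91/(3/10)
= 910/3

S∞ = 910/3


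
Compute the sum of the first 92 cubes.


n(n+1)/2 = 92×93/2 = 4278
Σk³ = 4278² = 18301284

Σk³ = 18301284


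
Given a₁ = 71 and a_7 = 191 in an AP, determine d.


d = (aₙ - a₁)/(n-1)
= (191 - 71)/(7-1)
= 120/6 = 20

d = 20


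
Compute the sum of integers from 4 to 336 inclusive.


Σₖ₌4^336 k = Σₖ₌₁^336 k − Σₖ₌₁^3 k
= 336·337/2 − 3·4/2
= 56616 − 6 = 56610

Σk = 56610


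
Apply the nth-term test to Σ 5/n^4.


lim(n→∞) 5/n^4 = 0
lim aₙ = 0 → nth-term test is INCONCLUSIVE
(Need other tests; this is actually a convergent p-series with p=4 > 1)

Inconclusive (lim aₙ = 0; need another test)


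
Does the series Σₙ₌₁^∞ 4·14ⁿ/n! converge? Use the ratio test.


aₙ = 4·14^n/n!
a_{n+1}/aₙ = 14^(n+1)/(n+1)! × n!/14^n  (constant 4 cancels)
= 14/(n+1)
L = lim(n→∞) 14/(n+1) = 0
L < 1 → series CONVERGES

Converges (ratio test: L = 0 < 1)


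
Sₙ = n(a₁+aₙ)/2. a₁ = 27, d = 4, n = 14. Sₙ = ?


aₙ = 27 + (14-1)×4 = 79
Sₙ = n(a₁+aₙ)/2 = 14×(27+79)/2
= 14×106/2 = 742

S_14 = 742


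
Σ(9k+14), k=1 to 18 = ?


Σ(9k+14) = 9·Σk + 14·n
= 9·171 + 14·18
= 1539 + 252 = 1791

Σ = 1791


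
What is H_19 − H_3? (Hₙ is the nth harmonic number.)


Σₖ₌4^19 1/k = 1/4 + 1/5 + 1/6 + ... + 1/19
= 133033679/77597520
≈ 1.7144

Sum = 133033679/77597520 ≈ 1.7144


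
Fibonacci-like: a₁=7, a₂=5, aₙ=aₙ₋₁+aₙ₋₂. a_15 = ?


Computing iteratively: 7, 5, 12, 17, 29, 46, 75, 121, 196, 317, 513, 830, ...
a_15 = 3516

a_15 = 3516


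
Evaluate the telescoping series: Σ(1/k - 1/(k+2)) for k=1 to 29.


Telescoping with gap 2: two head and two tail terms survive.
= (1 + 1/2) - (1/30 + 1/31)
= 3/2 - 1/30 - 1/31 = 667/465

Sum = 667/465


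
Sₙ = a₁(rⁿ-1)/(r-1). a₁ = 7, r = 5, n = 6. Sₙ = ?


Sₙ = 7×(5^6 - 1)/(5 - 1)
= 7×(15625 - 1)/4
= 7×15624/4
= 27342

S_6 = 27342


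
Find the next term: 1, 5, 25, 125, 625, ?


Pattern: geometric (r=5)
Terms: 1, 5, 25, 125, 625
Next term = 3125

Next term = 3125


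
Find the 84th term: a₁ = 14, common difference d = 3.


aₙ = a₁ + (n-1)d
= 14 + (84-1)×3
= 14 + 249
= 263

a_84 = 263


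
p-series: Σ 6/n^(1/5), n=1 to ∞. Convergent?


p-series test: Σ c/n^p converges if p > 1, diverges if p ≤ 1 (constant c > 0 doesn't affect convergence).
p = 1/5
1/5 ≤ 1 → DIVERGES

Diverges (p = 1/5 ≤ 1)


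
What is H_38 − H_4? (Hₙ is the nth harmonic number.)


Σₖ₌5^38 1/k = 1/5 + 1/6 + 1/7 + ... + 1/38
= 1041662132909233/485721041551200
≈ 2.1446

Sum = 1041662132909233/485721041551200 ≈ 2.1446


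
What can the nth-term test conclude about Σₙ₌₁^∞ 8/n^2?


lim(n→∞) 8/n^2 = 0
lim aₙ = 0 → nth-term test is INCONCLUSIVE
(Need other tests; this is actually a convergent p-series with p=2 > 1)

Inconclusive (lim aₙ = 0; need another test)


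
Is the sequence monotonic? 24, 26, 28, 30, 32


Differences: 2, 2, 2, 2
All differences > 0 → strictly INCREASING

Monotonically increasing


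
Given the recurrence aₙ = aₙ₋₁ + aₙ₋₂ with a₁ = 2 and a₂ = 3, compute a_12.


Computing iteratively: 2, 3, 5, 8, 13, 21, 34, 55, 89, 144, 233, 377
a_12 = 377

a_12 = 377


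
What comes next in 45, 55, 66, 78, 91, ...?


Pattern: triangular numbers: n(n+1)/2
Terms: 45, 55, 66, 78, 91
Next term = 105

Next term = 105


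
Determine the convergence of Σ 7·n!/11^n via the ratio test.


aₙ = 7·n!/11^n
a_{n+1}/aₙ = (n+1)!/11^(n+1) × 11^n/n!  (constant 7 cancels)
= (n+1)/11
L = lim(n→∞) (n+1)/11 = ∞
L > 1 → series DIVERGES

Diverges (ratio test: L = ∞ > 1)


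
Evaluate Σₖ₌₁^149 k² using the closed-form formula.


n = 149
n(n+1)(2n+1)/6 = 149×150×299/6
= 6682650/6 = 1113775

Σk² = 1113775


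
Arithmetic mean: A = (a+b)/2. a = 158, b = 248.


AM = (158 + 248)/2 = 406/2 = 203

AM = 203


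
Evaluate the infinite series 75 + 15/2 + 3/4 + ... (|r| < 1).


S∞ = a₁/(1-r) = 75/(1 - 1/10)
= 75/(9/10)
= 250/3

S∞ = 250/3


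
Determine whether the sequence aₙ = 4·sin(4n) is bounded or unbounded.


For all n, -1 ≤ sin(4n) ≤ 1, so -4 ≤ 4·sin(4n) ≤ 4
Lower bound: -4, Upper bound: 4
The sequence IS bounded

Bounded (-4 ≤ aₙ ≤ 4)


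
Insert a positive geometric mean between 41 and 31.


GM = √(41×31) = √1271 = 35.6511

GM = 35.6511


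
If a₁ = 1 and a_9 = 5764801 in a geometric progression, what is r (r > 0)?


r^(n-1) = aₙ/a₁
r^8 = 5764801/1 = 5764801
r = 5764801^(1/8)
= ±7; taking r > 0 gives r = 7

r = 7


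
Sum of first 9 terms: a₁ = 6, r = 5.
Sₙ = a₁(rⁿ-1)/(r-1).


Sₙ = 6×(5^9 - 1)/(5 - 1)
= 6×(1953125 - 1)/4
= 6×1953124/4
= 2929686

S_9 = 2929686


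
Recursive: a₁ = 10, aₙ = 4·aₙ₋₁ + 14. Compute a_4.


Computing step by step:
a_1 = 10
a_2 = 54
a_3 = 230
a_4 = 934


a_4 = 934


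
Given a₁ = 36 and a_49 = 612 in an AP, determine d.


d = (aₙ - a₁)/(n-1)
= (612 - 36)/(49-1)
= 576/48 = 12

d = 12


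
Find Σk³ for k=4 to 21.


Σₖ₌4^21 k³ = [21·22/2]² − [3·4/2]²
= 53361 − 36 = 53325

Σk³ = 53325


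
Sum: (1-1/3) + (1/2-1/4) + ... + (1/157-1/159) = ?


Telescoping with gap 2: two head and two tail terms survive.
= (1 + 1/2) - (1/158 + 1/159)
= 3/2 - 1/158 - 1/159 = 18683/12561

Sum = 18683/12561


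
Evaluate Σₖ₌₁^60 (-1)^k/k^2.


S = -1 + 1/4 - 1/9 + 1/16 - 1/25 + 1/36 - 1/49 + 1/64 ± ...
= -0.8223
(Full series converges to -π²/12 ≈ -0.8225)

S_60 = -0.8223


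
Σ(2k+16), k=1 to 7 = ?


Σ(2k+16) = 2·Σk + 16·n
= 2·28 + 16·7
= 56 + 112 = 168

Σ = 168


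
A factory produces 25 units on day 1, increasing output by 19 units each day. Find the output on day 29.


aₙ = a₁ + (n-1)d
= 25 + (29-1)×19
= 25 + 532
= 557

a_29 = 557


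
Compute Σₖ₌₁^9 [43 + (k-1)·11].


aₙ = 43 + (9-1)×11 = 131
Sₙ = n(a₁+aₙ)/2 = 9×(43+131)/2
= 9×174/2 = 783

S_9 = 783


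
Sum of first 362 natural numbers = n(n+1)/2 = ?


n(n+1)/2 = 362×363/2 = 131406/2 = 65703

Σk = 65703


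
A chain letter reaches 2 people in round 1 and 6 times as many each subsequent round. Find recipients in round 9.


aₙ = a₁·r^(n-1)
= 2×6^8
= 2×1679616
= 3359232

a_9 = 3359232


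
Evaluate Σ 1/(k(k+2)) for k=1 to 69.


1/(k(k+2)) = (1/2)·(1/k - 1/(k+2)) (partial fractions)
Telescoping: Σ = (1/2)·(1 + 1/2 - 1/70 - 1/71) = 3657/4970

Sum = 3657/4970


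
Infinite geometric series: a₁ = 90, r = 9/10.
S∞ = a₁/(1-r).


S∞ = a₁/(1-r) = 90/(1 - 9/10)
= 90/(1/10)
= 900

S∞ = 900


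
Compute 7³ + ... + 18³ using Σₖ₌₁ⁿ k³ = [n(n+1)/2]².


Σₖ₌7^18 k³ = [18·19/2]² − [6·7/2]²
= 29241 − 441 = 28800

Σk³ = 28800


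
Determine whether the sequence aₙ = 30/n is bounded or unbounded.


a₁ = 30, a₂ = 30/2, a₃ = 30/3, ...
0 < aₙ ≤ 30 for all n ≥ 1
Lower bound: 0, Upper bound: 30
The sequence IS bounded

Bounded (0 < aₙ ≤ 30)


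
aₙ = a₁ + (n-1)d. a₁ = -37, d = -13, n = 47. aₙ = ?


aₙ = a₁ + (n-1)d
= -37 + (47-1)×-13
= -37 - 598
= -635

a_47 = -635


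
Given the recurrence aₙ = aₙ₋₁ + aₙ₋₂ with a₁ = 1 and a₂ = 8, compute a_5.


Computing iteratively: 1, 8, 9, 17, 26
a_5 = 26

a_5 = 26


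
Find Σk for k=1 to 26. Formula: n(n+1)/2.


n(n+1)/2 = 26×27/2 = 702/2 = 351

Σk = 351


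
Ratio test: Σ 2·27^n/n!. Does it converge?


aₙ = 2·27^n/n!
a_{n+1}/aₙ = 27^(n+1)/(n+1)! × n!/27^n  (constant 2 cancels)
= 27/(n+1)
L = lim(n→∞) 27/(n+1) = 0
L < 1 → series CONVERGES

Converges (ratio test: L = 0 < 1)


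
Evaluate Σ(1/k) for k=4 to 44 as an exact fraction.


Σₖ₌4^44 1/k = 1/4 + 1/5 + 1/6 + ... + 1/44
= 3417147441241012987/1345655451257488800
≈ 2.5394

Sum = 3417147441241012987/1345655451257488800 ≈ 2.5394


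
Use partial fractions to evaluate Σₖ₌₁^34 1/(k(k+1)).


1/(k(k+1)) = 1/k - 1/(k+1) (partial fractions)
Telescoping: Σ = 1 - 1/35 = 34/35

Sum = 34/35


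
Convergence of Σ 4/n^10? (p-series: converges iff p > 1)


p-series test: Σ c/n^p converges if p > 1, diverges if p ≤ 1 (constant c > 0 doesn't affect convergence).
p = 10
10 > 1 → CONVERGES

Converges (p = 10 > 1)


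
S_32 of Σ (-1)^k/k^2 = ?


S = -1 + 1/4 - 1/9 + 1/16 - 1/25 + 1/36 - 1/49 + 1/64 ± ...
= -0.822
(Full series converges to -π²/12 ≈ -0.8225)

S_32 = -0.822


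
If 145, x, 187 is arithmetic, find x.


AM = (145 + 187)/2 = 332/2 = 166

AM = 166


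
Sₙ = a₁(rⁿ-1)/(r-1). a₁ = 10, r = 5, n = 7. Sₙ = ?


Sₙ = 10×(5^7 - 1)/(5 - 1)
= 10×(78125 - 1)/4
= 10×78124/4
= 195310

S_7 = 195310


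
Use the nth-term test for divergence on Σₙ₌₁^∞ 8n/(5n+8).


lim(n→∞) 8n/(5n+8) = 8/5 = 8/5  (divide numerator and denominator by n)
lim aₙ = 8/5 ≠ 0 → series DIVERGES

Diverges (lim aₙ = 8/5 ≠ 0)


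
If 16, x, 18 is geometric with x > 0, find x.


GM = √(16×18) = √288 = 16.9706

GM = 16.9706


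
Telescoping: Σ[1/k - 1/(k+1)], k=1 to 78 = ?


Telescoping: adjacent terms cancel.
= 1/1 - 1/79
= 1 - 1/79 = 78/79

Sum = 78/79


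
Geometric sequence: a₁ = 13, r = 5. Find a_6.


aₙ = a₁·r^(n-1)
= 13×5^5
= 13×3125
= 40625

a_6 = 40625


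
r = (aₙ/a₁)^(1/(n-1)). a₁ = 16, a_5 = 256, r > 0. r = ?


r^(n-1) = aₙ/a₁
r^4 = 256/16 = 16
r = 16^(1/4)
= ±2; taking r > 0 gives r = 2

r = 2


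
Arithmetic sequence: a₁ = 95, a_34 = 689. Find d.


d = (aₙ - a₁)/(n-1)
= (689 - 95)/(34-1)
= 594/33 = 18

d = 18


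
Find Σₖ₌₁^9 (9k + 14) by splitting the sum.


Σ(9k+14) = 9·Σk + 14·n
= 9·45 + 14·9
= 405 + 126 = 531

Σ = 531


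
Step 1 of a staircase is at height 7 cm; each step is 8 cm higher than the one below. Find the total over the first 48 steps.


aₙ = 7 + (48-1)×8 = 383
Sₙ = n(a₁+aₙ)/2 = 48×(7+383)/2
= 48×390/2 = 9360

S_48 = 9360


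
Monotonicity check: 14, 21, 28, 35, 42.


Differences: 7, 7, 7, 7
All differences > 0 → strictly INCREASING

Monotonically increasing


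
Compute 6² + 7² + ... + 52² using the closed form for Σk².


Σₖ₌6^52 k² = Σₖ₌₁^52 k² − Σₖ₌₁^5 k²
= 52·53·105/6 − 5·6·11/6
= 48230 − 55 = 48175

Σk² = 48175


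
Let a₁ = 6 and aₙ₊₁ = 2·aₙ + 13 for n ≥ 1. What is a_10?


Computing step by step:
a_1 = 6
a_2 = 25
a_3 = 63
a_4 = 139
a_5 = 291
a_6 = 595
a_7 = 1203
a_8 = 2419
a_9 = 4851
a_10 = 9715


a_10 = 9715


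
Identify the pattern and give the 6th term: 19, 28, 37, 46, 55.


Pattern: arithmetic (d=9)
Terms: 19, 28, 37, 46, 55
Next term = 64

Next term = 64


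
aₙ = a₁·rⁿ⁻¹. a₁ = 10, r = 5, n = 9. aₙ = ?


aₙ = a₁·r^(n-1)
= 10×5^8
= 10×390625
= 3906250

a_9 = 3906250


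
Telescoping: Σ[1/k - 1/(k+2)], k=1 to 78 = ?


Telescoping with gap 2: two head and two tail terms survive.
= (1 + 1/2) - (1/79 + 1/80)
= 3/2 - 1/79 - 1/80 = 9321/6320

Sum = 9321/6320


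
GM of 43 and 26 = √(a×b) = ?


GM = √(43×26) = √1118 = 33.4365

GM = 33.4365


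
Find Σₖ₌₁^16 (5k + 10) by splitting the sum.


Σ(5k+10) = 5·Σk + 10·n
= 5·136 + 10·16
= 680 + 160 = 840

Σ = 840


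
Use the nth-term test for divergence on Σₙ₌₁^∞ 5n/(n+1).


lim(n→∞) 5n/(n+1) = 5/1 = 5  (divide numerator and denominator by n)
lim aₙ = 5 ≠ 0 → series DIVERGES

Diverges (lim aₙ = 5 ≠ 0)


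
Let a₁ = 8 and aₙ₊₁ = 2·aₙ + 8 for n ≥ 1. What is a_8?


Computing step by step:
a_1 = 8
a_2 = 24
a_3 = 56
a_4 = 120
a_5 = 248
a_6 = 504
a_7 = 1016
a_8 = 2040


a_8 = 2040


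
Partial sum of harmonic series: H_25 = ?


H_25 = 1/1 + 1/2 + 1/3 + ... + 1/25
= 34052522467/8923714800
≈ 3.816

H_25 = 34052522467/8923714800 ≈ 3.816


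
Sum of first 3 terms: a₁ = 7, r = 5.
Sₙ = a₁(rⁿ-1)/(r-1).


Sₙ = 7×(5^3 - 1)/(5 - 1)
= 7×(125 - 1)/4
= 7×124/4
= 217

S_3 = 217


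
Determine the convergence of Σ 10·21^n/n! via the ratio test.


aₙ = 10·21^n/n!
a_{n+1}/aₙ = 21^(n+1)/(n+1)! × n!/21^n  (constant 10 cancels)
= 21/(n+1)
L = lim(n→∞) 21/(n+1) = 0
L < 1 → series CONVERGES

Converges (ratio test: L = 0 < 1)


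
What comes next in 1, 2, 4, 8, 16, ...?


Pattern: powers of 2: 2ⁿ
Terms: 1, 2, 4, 8, 16
Next term = 32

Next term = 32


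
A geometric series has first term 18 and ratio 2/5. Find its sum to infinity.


S∞ = a₁/(1-r) = 18/(1 - 2/5)
= 18/(3/5)
= 30

S∞ = 30


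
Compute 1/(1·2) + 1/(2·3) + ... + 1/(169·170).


1/(k(k+1)) = 1/k - 1/(k+1) (partial fractions)
Telescoping: Σ = 1 - 1/170 = 169/170

Sum = 169/170


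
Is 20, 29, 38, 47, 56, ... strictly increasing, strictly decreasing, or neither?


Differences: 9, 9, 9, 9
All differences > 0 → strictly INCREASING

Monotonically increasing


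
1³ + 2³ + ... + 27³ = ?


n(n+1)/2 = 27×28/2 = 378
Σk³ = 378² = 142884

Σk³ = 142884


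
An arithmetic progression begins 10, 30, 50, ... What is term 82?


aₙ = a₁ + (n-1)d
= 10 + (82-1)×20
= 10 + 1620
= 1630

a_82 = 1630


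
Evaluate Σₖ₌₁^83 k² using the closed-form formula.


n = 83
n(n+1)(2n+1)/6 = 83×84×167/6
= 1164324/6 = 194054

Σk² = 194054


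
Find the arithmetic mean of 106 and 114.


AM = (106 + 114)/2 = 220/2 = 110

AM = 110


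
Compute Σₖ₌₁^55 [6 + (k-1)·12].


aₙ = 6 + (55-1)×12 = 654
Sₙ = n(a₁+aₙ)/2 = 55×(6+654)/2
= 55×660/2 = 18150

S_55 = 18150


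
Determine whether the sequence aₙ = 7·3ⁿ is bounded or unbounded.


aₙ = 7·3ⁿ → as n→∞, aₙ→∞ (since base 3 > 1)
No finite upper bound exists
The sequence is UNBOUNDED

Unbounded (aₙ → ∞ as n → ∞)


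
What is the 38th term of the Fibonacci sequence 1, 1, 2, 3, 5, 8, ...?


Fibonacci sequence: 1, 1, 2, 3, 5, 8, 13, 21, 34, 55, 89, ...
F(38) = 39088169

F(38) = 39088169


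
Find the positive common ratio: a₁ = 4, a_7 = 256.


r^(n-1) = aₙ/a₁
r^6 = 256/4 = 64
r = 64^(1/6)
= ±2; taking r > 0 gives r = 2

r = 2


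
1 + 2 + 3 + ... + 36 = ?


n(n+1)/2 = 36×37/2 = 1332/2 = 666

Σk = 666


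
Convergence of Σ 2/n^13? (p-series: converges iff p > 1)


p-series test: Σ c/n^p converges if p > 1, diverges if p ≤ 1 (constant c > 0 doesn't affect convergence).
p = 13
13 > 1 → CONVERGES

Converges (p = 13 > 1)


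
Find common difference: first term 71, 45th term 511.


d = (aₙ - a₁)/(n-1)
= (511 - 71)/(45-1)
= 440/44 = 10

d = 10


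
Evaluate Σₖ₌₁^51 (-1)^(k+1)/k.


S = 1 - 1/2 + 1/3 - 1/4 + 1/5 - 1/6 + 1/7 - 1/8 ± ...
= 0.7029
(Full series converges to +ln(2) ≈ +0.6931)

S_51 = 0.7029


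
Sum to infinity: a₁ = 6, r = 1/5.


S∞ = a₁/(1-r) = 6/(1 - 1/5)
= 6/(4/5)
= 15/2

S∞ = 15/2


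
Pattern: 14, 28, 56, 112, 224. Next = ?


Pattern: geometric (r=2)
Terms: 14, 28, 56, 112, 224
Next term = 448

Next term = 448


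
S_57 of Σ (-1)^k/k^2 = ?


S = -1 + 1/4 - 1/9 + 1/16 - 1/25 + 1/36 - 1/49 + 1/64 ± ...
= -0.8226
(Full series converges to -π²/12 ≈ -0.8225)

S_57 = -0.8226


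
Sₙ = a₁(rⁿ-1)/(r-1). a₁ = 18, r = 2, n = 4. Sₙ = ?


Sₙ = 18×(2^4 - 1)/(2 - 1)
= 18×(16 - 1)/1
= 18×15/1
= 270

S_4 = 270


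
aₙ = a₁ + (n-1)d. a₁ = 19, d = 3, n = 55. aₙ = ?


aₙ = a₁ + (n-1)d
= 19 + (55-1)×3
= 19 + 162
= 181

a_55 = 181


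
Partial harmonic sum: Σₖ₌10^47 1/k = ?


Σₖ₌10^47 1/k = 1/10 + 1/11 + 1/12 + ... + 1/47
= 712335561944504418743/442720643463713815200
≈ 1.609

Sum = 712335561944504418743/442720643463713815200 ≈ 1.609


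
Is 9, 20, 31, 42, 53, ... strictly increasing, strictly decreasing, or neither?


Differences: 11, 11, 11, 11
All differences > 0 → strictly INCREASING

Monotonically increasing


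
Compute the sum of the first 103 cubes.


n(n+1)/2 = 103×104/2 = 5356
Σk³ = 5356² = 28686736

Σk³ = 28686736


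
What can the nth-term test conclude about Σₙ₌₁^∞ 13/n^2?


lim(n→∞) 13/n^2 = 0
lim aₙ = 0 → nth-term test is INCONCLUSIVE
(Need other tests; this is actually a convergent p-series with p=2 > 1)

Inconclusive (lim aₙ = 0; need another test)


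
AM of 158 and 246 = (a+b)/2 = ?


AM = (158 + 246)/2 = 404/2 = 202

AM = 202


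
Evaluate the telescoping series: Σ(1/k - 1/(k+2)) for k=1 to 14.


Telescoping with gap 2: two head and two tail terms survive.
= (1 + 1/2) - (1/15 + 1/16)
= 3/2 - 1/15 - 1/16 = 329/240

Sum = 329/240


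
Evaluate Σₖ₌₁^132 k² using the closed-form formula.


n = 132
n(n+1)(2n+1)/6 = 132×133×265/6
= 4652340/6 = 775390

Σk² = 775390


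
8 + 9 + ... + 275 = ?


Σₖ₌8^275 k = Σₖ₌₁^275 k − Σₖ₌₁^7 k
= 275·276/2 − 7·8/2
= 37950 − 28 = 37922

Σk = 37922


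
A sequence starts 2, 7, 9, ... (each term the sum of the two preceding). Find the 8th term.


Computing iteratively: 2, 7, 9, 16, 25, 41, 66, 107
a_8 = 107

a_8 = 107


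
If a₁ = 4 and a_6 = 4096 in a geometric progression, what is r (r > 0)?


r^(n-1) = aₙ/a₁
r^5 = 4096/4 = 1024
r = 1024^(1/5)
= 4

r = 4


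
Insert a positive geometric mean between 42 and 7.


GM = √(42×7) = √294 = 17.1464

GM = 17.1464


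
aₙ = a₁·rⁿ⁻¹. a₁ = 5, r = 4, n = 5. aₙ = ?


aₙ = a₁·r^(n-1)
= 5×4^4
= 5×256
= 1280

a_5 = 1280


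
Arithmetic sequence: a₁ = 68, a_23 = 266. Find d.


d = (aₙ - a₁)/(n-1)
= (266 - 68)/(23-1)
= 198/22 = 9

d = 9


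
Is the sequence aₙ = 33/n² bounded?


a₁ = 33, a₂ = 33/4, a₃ = 33/9, ...
0 < aₙ ≤ 33 for all n ≥ 1
The sequence IS bounded

Bounded (0 < aₙ ≤ 33)


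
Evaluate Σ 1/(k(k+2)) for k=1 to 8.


1/(k(k+2)) = (1/2)·(1/k - 1/(k+2)) (partial fractions)
Telescoping: Σ = (1/2)·(1 + 1/2 - 1/9 - 1/10) = 29/45

Sum = 29/45


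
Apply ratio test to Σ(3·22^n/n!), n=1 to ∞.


aₙ = 3·22^n/n!
a_{n+1}/aₙ = 22^(n+1)/(n+1)! × n!/22^n  (constant 3 cancels)
= 22/(n+1)
L = lim(n→∞) 22/(n+1) = 0
L < 1 → series CONVERGES

Converges (ratio test: L = 0 < 1)


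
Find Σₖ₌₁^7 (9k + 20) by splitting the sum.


Σ(9k+20) = 9·Σk + 20·n
= 9·28 + 20·7
= 252 + 140 = 392

Σ = 392


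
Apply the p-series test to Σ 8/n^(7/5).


p-series test: Σ c/n^p converges if p > 1, diverges if p ≤ 1 (constant c > 0 doesn't affect convergence).
p = 7/5
7/5 > 1 → CONVERGES

Converges (p = 7/5 > 1)


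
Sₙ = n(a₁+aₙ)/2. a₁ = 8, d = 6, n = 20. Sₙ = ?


aₙ = 8 + (20-1)×6 = 122
Sₙ = n(a₁+aₙ)/2 = 20×(8+122)/2
= 20×130/2 = 1300

S_20 = 1300


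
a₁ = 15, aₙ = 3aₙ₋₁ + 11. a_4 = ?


Computing step by step:
a_1 = 15
a_2 = 56
a_3 = 179
a_4 = 548


a_4 = 548


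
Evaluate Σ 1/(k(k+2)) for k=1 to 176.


1/(k(k+2)) = (1/2)·(1/k - 1/(k+2)) (partial fractions)
Telescoping: Σ = (1/2)·(1 + 1/2 - 1/177 - 1/178) = 11726/15753

Sum = 11726/15753


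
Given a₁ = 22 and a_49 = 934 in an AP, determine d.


d = (aₙ - a₁)/(n-1)
= (934 - 22)/(49-1)
= 912/48 = 19

d = 19


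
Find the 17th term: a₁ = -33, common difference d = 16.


aₙ = a₁ + (n-1)d
= -33 + (17-1)×16
= -33 + 256
= 223

a_17 = 223


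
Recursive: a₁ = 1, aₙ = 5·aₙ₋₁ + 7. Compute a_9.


Computing step by step:
a_1 = 1
a_2 = 12
a_3 = 67
a_4 = 342
a_5 = 1717
a_6 = 8592
a_7 = 42967
a_8 = 214842
a_9 = 1074217


a_9 = 1074217


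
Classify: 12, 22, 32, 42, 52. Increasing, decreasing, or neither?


Differences: 10, 10, 10, 10
All differences > 0 → strictly INCREASING

Monotonically increasing


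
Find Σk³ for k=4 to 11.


Σₖ₌4^11 k³ = [11·12/2]² − [3·4/2]²
= 4356 − 36 = 4320

Σk³ = 4320


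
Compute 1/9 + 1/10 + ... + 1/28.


Σₖ₌9^28 1/k = 1/9 + 1/10 + 1/11 + ... + 1/28
= 97124150813/80313433200
≈ 1.2093

Sum = 97124150813/80313433200 ≈ 1.2093


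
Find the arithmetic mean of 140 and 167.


AM = (140 + 167)/2 = 307/2 = 153.5

AM = 153.5


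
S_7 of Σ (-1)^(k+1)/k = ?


S = 1 - 1/2 + 1/3 - 1/4 + 1/5 - 1/6 + 1/7
= 0.7595
(Full series converges to +ln(2) ≈ +0.6931)

S_7 = 0.7595


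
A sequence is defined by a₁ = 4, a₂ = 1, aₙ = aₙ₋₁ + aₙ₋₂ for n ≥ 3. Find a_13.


Computing iteratively: 4, 1, 5, 6, 11, 17, 28, 45, 73, 118, 191, 309, ...
a_13 = 500

a_13 = 500


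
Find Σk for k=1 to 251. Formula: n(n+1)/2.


n(n+1)/2 = 251×252/2 = 63252/2 = 31626

Σk = 31626


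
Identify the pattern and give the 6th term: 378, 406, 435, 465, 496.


Pattern: triangular numbers: n(n+1)/2
Terms: 378, 406, 435, 465, 496
Next term = 528

Next term = 528


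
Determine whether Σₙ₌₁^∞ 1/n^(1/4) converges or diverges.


p-series test: Σ c/n^p converges if p > 1, diverges if p ≤ 1 (constant c > 0 doesn't affect convergence).
p = 1/4
1/4 ≤ 1 → DIVERGES

Diverges (p = 1/4 ≤ 1)


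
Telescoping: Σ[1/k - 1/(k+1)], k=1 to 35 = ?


Telescoping: adjacent terms cancel.
= 1/1 - 1/36
= 1 - 1/36 = 35/36

Sum = 35/36


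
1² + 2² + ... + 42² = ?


n = 42
n(n+1)(2n+1)/6 = 42×43×85/6
= 153510/6 = 25585

Σk² = 25585


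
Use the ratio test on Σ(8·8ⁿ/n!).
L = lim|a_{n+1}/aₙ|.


aₙ = 8·8^n/n!
a_{n+1}/aₙ = 8^(n+1)/(n+1)! × n!/8^n  (constant 8 cancels)
= 8/(n+1)
L = lim(n→∞) 8/(n+1) = 0
L < 1 → series CONVERGES

Converges (ratio test: L = 0 < 1)


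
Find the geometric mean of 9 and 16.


GM = √(9×16) = √144 = 12

GM = 12


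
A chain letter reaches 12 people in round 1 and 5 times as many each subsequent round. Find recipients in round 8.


aₙ = a₁·r^(n-1)
= 12×5^7
= 12×78125
= 937500

a_8 = 937500


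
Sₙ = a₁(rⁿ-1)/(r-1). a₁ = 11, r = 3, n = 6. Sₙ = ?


Sₙ = 11×(3^6 - 1)/(3 - 1)
= 11×(729 - 1)/2
= 11×728/2
= 4004

S_6 = 4004
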